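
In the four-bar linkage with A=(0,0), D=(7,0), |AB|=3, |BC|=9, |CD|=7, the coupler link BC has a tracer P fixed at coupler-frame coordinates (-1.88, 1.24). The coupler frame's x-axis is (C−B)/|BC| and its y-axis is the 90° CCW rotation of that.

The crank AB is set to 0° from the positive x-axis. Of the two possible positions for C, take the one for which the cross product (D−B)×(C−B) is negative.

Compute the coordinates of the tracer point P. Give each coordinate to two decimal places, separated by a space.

A=(0,0), D=(7.00,0)
B = A + 3.00·(cos0°, sin0°) = (3.0000, 0.0000)
|BD| = 4.0000
circle(B,9.00) ∩ circle(D,7.00): a=6.0000, h=6.7082
  candidates: C₊=(9.0000,6.7082) cross=26.833; C₋=(9.0000,-6.7082) cross=-26.833
  mode - wants cross < 0 → take C=(9.0000,-6.7082) (cross=-26.833)
ex = (C−B)/|BC| = (0.6667,-0.7454); ey = (0.7454,0.6667)
P = B + -1.88·ex + 1.24·ey = (2.6709,2.2279)

2.67 2.23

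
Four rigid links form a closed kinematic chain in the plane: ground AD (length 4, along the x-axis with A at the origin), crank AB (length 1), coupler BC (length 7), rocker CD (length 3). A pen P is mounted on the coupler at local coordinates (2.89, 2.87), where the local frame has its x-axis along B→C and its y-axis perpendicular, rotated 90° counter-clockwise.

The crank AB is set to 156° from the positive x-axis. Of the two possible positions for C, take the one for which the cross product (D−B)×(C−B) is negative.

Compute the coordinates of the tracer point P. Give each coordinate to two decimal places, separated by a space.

2.94 1.72

A=(0,0), D=(4.00,0)
B = A + 1.00·(cos156°, sin156°) = (-0.9135, 0.4067)
|BD| = 4.9304
circle(B,7.00) ∩ circle(D,3.00): a=6.5217, h=2.5432
  candidates: C₊=(5.7957,2.4032) cross=12.539; C₋=(5.3761,-2.6658) cross=-12.539
  mode - wants cross < 0 → take C=(5.3761,-2.6658) (cross=-12.539)
ex = (C−B)/|BC| = (0.8985,-0.4389); ey = (0.4389,0.8985)
P = B + 2.89·ex + 2.87·ey = (2.9429,1.7170)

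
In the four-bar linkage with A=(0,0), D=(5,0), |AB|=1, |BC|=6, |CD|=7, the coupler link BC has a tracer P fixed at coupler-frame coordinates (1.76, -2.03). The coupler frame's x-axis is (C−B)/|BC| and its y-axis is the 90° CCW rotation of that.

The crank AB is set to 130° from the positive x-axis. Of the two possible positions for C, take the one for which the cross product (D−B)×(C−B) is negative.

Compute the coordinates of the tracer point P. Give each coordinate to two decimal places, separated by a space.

A=(0,0), D=(5.00,0)
B = A + 1.00·(cos130°, sin130°) = (-0.6428, 0.7660)
|BD| = 5.6945
circle(B,6.00) ∩ circle(D,7.00): a=1.7058, h=5.7524
  candidates: C₊=(1.8214,6.2367) cross=32.757; C₋=(0.2737,-5.1635) cross=-32.757
  mode - wants cross < 0 → take C=(0.2737,-5.1635) (cross=-32.757)
ex = (C−B)/|BC| = (0.1527,-0.9883); ey = (0.9883,0.1527)
P = B + 1.76·ex + -2.03·ey = (-2.3801,-1.2834)

-2.38 -1.28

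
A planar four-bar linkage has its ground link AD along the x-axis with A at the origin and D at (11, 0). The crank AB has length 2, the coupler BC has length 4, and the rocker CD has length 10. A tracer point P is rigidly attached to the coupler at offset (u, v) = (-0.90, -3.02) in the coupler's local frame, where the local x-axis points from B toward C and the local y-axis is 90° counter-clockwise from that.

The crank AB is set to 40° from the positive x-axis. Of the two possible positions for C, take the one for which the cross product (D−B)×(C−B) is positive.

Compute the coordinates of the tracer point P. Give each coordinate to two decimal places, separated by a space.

A=(0,0), D=(11.00,0)
B = A + 2.00·(cos40°, sin40°) = (1.5321, 1.2856)
|BD| = 9.5548
circle(B,4.00) ∩ circle(D,10.00): a=0.3817, h=3.9817
  candidates: C₊=(2.4460,5.1798) cross=38.045; C₋=(1.3746,-2.7113) cross=-38.045
  mode + wants cross > 0 → take C=(2.4460,5.1798) (cross=38.045)
ex = (C−B)/|BC| = (0.2285,0.9735); ey = (-0.9735,0.2285)
P = B + -0.90·ex + -3.02·ey = (4.2666,-0.2807)

4.27 -0.28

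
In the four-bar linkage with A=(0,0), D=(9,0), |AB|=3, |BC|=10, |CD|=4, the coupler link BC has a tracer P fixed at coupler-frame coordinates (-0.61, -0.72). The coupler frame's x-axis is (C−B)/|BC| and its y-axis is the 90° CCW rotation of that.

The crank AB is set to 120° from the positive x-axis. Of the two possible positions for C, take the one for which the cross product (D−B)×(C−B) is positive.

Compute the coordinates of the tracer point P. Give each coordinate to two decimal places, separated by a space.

-2.01 1.80

A=(0,0), D=(9.00,0)
B = A + 3.00·(cos120°, sin120°) = (-1.5000, 2.5981)
|BD| = 10.8167
circle(B,10.00) ∩ circle(D,4.00): a=9.2912, h=3.6977
  candidates: C₊=(8.4074,3.9559) cross=39.997; C₋=(6.6311,-3.2231) cross=-39.997
  mode + wants cross > 0 → take C=(8.4074,3.9559) (cross=39.997)
ex = (C−B)/|BC| = (0.9907,0.1358); ey = (-0.1358,0.9907)
P = B + -0.61·ex + -0.72·ey = (-2.0066,1.8019)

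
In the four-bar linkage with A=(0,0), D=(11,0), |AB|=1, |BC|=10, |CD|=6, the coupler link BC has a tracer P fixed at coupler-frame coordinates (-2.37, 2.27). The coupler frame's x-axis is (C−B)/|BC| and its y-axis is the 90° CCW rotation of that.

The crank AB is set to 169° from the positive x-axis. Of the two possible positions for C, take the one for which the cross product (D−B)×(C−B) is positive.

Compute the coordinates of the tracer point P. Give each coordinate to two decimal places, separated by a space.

A=(0,0), D=(11.00,0)
B = A + 1.00·(cos169°, sin169°) = (-0.9816, 0.1908)
|BD| = 11.9831
circle(B,10.00) ∩ circle(D,6.00): a=8.6620, h=4.9970
  candidates: C₊=(7.7588,5.0492) cross=59.880; C₋=(7.5997,-4.9435) cross=-59.880
  mode + wants cross > 0 → take C=(7.7588,5.0492) (cross=59.880)
ex = (C−B)/|BC| = (0.8740,0.4858); ey = (-0.4858,0.8740)
P = B + -2.37·ex + 2.27·ey = (-4.1560,1.0234)

-4.16 1.02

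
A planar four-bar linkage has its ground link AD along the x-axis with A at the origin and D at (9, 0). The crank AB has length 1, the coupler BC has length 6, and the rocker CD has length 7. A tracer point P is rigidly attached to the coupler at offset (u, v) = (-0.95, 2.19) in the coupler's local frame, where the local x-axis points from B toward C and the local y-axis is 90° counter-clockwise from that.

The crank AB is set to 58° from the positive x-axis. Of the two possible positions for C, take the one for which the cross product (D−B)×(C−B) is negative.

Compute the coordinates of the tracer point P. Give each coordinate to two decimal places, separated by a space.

A=(0,0), D=(9.00,0)
B = A + 1.00·(cos58°, sin58°) = (0.5299, 0.8480)
|BD| = 8.5124
circle(B,6.00) ∩ circle(D,7.00): a=3.4926, h=4.8787
  candidates: C₊=(4.4912,5.3545) cross=41.529; C₋=(3.5191,-4.3543) cross=-41.529
  mode - wants cross < 0 → take C=(3.5191,-4.3543) (cross=-41.529)
ex = (C−B)/|BC| = (0.4982,-0.8671); ey = (0.8671,0.4982)
P = B + -0.95·ex + 2.19·ey = (1.9555,2.7628)

1.96 2.76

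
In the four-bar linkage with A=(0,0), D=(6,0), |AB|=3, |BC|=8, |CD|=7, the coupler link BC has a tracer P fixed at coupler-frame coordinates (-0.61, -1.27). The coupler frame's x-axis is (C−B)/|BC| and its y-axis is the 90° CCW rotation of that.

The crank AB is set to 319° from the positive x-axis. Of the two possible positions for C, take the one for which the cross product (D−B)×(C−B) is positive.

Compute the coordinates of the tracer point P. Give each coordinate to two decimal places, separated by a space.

A=(0,0), D=(6.00,0)
B = A + 3.00·(cos319°, sin319°) = (2.2641, -1.9682)
|BD| = 4.2226
circle(B,8.00) ∩ circle(D,7.00): a=3.8875, h=6.9920
  candidates: C₊=(2.4445,6.0298) cross=29.524; C₋=(8.9625,-6.3422) cross=-29.524
  mode + wants cross > 0 → take C=(2.4445,6.0298) (cross=29.524)
ex = (C−B)/|BC| = (0.0225,0.9997); ey = (-0.9997,0.0225)
P = B + -0.61·ex + -1.27·ey = (3.5201,-2.6067)

3.52 -2.61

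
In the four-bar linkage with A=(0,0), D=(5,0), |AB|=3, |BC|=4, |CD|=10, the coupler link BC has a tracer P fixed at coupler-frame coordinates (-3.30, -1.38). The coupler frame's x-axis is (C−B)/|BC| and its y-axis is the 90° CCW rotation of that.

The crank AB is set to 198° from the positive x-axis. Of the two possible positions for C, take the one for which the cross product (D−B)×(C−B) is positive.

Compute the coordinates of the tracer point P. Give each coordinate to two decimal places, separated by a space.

A=(0,0), D=(5.00,0)
B = A + 3.00·(cos198°, sin198°) = (-2.8532, -0.9271)
|BD| = 7.9077
circle(B,4.00) ∩ circle(D,10.00): a=-1.3574, h=3.7626
  candidates: C₊=(-4.6423,2.6505) cross=29.754; C₋=(-3.7601,-4.8229) cross=-29.754
  mode + wants cross > 0 → take C=(-4.6423,2.6505) (cross=29.754)
ex = (C−B)/|BC| = (-0.4473,0.8944); ey = (-0.8944,-0.4473)
P = B + -3.30·ex + -1.38·ey = (-0.1428,-3.2613)

-0.14 -3.26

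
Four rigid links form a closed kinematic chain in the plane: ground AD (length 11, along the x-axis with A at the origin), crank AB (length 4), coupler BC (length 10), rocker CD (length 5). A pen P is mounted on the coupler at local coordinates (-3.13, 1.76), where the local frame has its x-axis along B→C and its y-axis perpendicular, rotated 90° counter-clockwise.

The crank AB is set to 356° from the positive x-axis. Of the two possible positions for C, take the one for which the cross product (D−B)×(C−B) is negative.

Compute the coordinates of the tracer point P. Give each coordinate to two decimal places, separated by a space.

A=(0,0), D=(11.00,0)
B = A + 4.00·(cos356°, sin356°) = (3.9903, -0.2790)
|BD| = 7.0153
circle(B,10.00) ∩ circle(D,5.00): a=8.8531, h=4.6500
  candidates: C₊=(12.6514,4.7194) cross=32.621; C₋=(13.0213,-4.5732) cross=-32.621
  mode - wants cross < 0 → take C=(13.0213,-4.5732) (cross=-32.621)
ex = (C−B)/|BC| = (0.9031,-0.4294); ey = (0.4294,0.9031)
P = B + -3.13·ex + 1.76·ey = (1.9193,2.6545)

1.92 2.65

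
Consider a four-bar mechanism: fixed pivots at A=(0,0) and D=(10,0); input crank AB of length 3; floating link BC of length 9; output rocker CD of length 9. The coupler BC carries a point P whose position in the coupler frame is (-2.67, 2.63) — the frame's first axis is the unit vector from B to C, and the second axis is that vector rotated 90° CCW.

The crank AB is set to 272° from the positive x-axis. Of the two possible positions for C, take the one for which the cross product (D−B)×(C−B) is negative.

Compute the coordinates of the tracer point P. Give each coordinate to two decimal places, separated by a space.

A=(0,0), D=(10.00,0)
B = A + 3.00·(cos272°, sin272°) = (0.1047, -2.9982)
|BD| = 10.3395
circle(B,9.00) ∩ circle(D,9.00): a=5.1698, h=7.3671
  candidates: C₊=(2.9161,5.5514) cross=76.172; C₋=(7.1886,-8.5496) cross=-76.172
  mode - wants cross < 0 → take C=(7.1886,-8.5496) (cross=-76.172)
ex = (C−B)/|BC| = (0.7871,-0.6168); ey = (0.6168,0.7871)
P = B + -2.67·ex + 2.63·ey = (-0.3746,0.7188)

-0.37 0.72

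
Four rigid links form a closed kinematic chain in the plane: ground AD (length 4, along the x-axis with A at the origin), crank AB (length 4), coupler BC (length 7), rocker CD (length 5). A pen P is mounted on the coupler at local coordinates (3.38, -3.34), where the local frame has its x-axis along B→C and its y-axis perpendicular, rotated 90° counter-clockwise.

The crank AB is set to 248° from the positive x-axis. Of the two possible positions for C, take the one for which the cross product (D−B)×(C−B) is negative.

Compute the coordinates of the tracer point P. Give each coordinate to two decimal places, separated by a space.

A=(0,0), D=(4.00,0)
B = A + 4.00·(cos248°, sin248°) = (-1.4984, -3.7087)
|BD| = 6.6323
circle(B,7.00) ∩ circle(D,5.00): a=5.1255, h=4.7675
  candidates: C₊=(0.0848,3.1099) cross=31.620; C₋=(5.4168,-4.7951) cross=-31.620
  mode - wants cross < 0 → take C=(5.4168,-4.7951) (cross=-31.620)
ex = (C−B)/|BC| = (0.9879,-0.1552); ey = (0.1552,0.9879)
P = B + 3.38·ex + -3.34·ey = (1.3223,-7.5328)

1.32 -7.53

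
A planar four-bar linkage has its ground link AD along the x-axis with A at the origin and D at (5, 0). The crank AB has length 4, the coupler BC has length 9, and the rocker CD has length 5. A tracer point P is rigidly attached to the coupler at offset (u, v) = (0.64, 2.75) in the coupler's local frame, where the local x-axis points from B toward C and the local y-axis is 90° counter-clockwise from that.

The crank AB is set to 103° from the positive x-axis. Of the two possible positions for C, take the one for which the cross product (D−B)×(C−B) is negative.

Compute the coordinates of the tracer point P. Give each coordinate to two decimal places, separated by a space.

A=(0,0), D=(5.00,0)
B = A + 4.00·(cos103°, sin103°) = (-0.8998, 3.8975)
|BD| = 7.0709
circle(B,9.00) ∩ circle(D,5.00): a=7.4953, h=4.9820
  candidates: C₊=(8.1002,3.9229) cross=35.227; C₋=(2.6081,-4.3908) cross=-35.227
  mode - wants cross < 0 → take C=(2.6081,-4.3908) (cross=-35.227)
ex = (C−B)/|BC| = (0.3898,-0.9209); ey = (0.9209,0.3898)
P = B + 0.64·ex + 2.75·ey = (1.8822,4.3799)

1.88 4.38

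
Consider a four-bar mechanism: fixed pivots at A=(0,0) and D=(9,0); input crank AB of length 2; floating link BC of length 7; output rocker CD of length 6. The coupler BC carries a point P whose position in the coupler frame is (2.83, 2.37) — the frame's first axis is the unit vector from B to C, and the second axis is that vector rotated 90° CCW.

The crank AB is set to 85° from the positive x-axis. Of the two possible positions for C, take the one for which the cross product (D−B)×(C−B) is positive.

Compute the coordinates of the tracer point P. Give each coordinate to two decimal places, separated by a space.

A=(0,0), D=(9.00,0)
B = A + 2.00·(cos85°, sin85°) = (0.1743, 1.9924)
|BD| = 9.0478
circle(B,7.00) ∩ circle(D,6.00): a=5.2423, h=4.6388
  candidates: C₊=(6.3094,5.3629) cross=41.971; C₋=(4.2664,-3.6869) cross=-41.971
  mode + wants cross > 0 → take C=(6.3094,5.3629) (cross=41.971)
ex = (C−B)/|BC| = (0.8764,0.4815); ey = (-0.4815,0.8764)
P = B + 2.83·ex + 2.37·ey = (1.5135,5.4322)

1.51 5.43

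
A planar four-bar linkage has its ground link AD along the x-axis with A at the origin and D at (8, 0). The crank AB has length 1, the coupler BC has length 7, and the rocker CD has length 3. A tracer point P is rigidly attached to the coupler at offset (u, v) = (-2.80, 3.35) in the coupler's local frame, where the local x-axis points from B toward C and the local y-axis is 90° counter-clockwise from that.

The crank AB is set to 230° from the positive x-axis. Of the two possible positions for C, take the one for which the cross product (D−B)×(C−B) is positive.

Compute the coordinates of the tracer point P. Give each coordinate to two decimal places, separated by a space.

-4.54 1.19

A=(0,0), D=(8.00,0)
B = A + 1.00·(cos230°, sin230°) = (-0.6428, -0.7660)
|BD| = 8.6767
circle(B,7.00) ∩ circle(D,3.00): a=6.6434, h=2.2058
  candidates: C₊=(5.7799,2.0177) cross=19.139; C₋=(6.1694,-2.3767) cross=-19.139
  mode + wants cross > 0 → take C=(5.7799,2.0177) (cross=19.139)
ex = (C−B)/|BC| = (0.9175,0.3977); ey = (-0.3977,0.9175)
P = B + -2.80·ex + 3.35·ey = (-4.5441,1.1942)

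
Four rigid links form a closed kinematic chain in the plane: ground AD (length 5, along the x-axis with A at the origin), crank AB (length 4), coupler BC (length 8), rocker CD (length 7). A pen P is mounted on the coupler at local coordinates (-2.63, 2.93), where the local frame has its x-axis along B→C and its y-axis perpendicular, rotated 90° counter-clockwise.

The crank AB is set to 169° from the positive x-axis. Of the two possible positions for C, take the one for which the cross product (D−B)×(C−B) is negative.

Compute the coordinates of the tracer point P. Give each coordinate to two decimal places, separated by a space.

-3.15 4.62

A=(0,0), D=(5.00,0)
B = A + 4.00·(cos169°, sin169°) = (-3.9265, 0.7632)
|BD| = 8.9591
circle(B,8.00) ∩ circle(D,7.00): a=5.3167, h=5.9777
  candidates: C₊=(1.8801,6.2663) cross=53.555; C₋=(0.8616,-5.6457) cross=-53.555
  mode - wants cross < 0 → take C=(0.8616,-5.6457) (cross=-53.555)
ex = (C−B)/|BC| = (0.5985,-0.8011); ey = (0.8011,0.5985)
P = B + -2.63·ex + 2.93·ey = (-3.1533,4.6238)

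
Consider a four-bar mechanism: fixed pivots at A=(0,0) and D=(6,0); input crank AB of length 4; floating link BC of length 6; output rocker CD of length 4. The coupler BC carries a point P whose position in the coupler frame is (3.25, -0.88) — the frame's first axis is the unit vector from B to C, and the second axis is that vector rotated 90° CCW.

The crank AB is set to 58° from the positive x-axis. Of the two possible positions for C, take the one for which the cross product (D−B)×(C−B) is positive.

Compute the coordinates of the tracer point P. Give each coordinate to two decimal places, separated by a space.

A=(0,0), D=(6.00,0)
B = A + 4.00·(cos58°, sin58°) = (2.1197, 3.3922)
|BD| = 5.1540
circle(B,6.00) ∩ circle(D,4.00): a=4.5172, h=3.9490
  candidates: C₊=(8.1197,3.3922) cross=20.353; C₋=(2.9215,-2.5540) cross=-20.353
  mode + wants cross > 0 → take C=(8.1197,3.3922) (cross=20.353)
ex = (C−B)/|BC| = (1.0000,0.0000); ey = (-0.0000,1.0000)
P = B + 3.25·ex + -0.88·ey = (5.3697,2.5122)

5.37 2.51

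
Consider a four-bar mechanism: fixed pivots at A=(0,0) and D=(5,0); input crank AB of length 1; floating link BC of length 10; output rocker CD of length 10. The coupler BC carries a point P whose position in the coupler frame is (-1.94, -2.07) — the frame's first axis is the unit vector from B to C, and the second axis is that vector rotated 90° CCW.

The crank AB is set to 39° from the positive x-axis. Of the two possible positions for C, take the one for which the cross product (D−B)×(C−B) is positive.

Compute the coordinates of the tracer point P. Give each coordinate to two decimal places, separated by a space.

2.02 -1.92

A=(0,0), D=(5.00,0)
B = A + 1.00·(cos39°, sin39°) = (0.7771, 0.6293)
|BD| = 4.2695
circle(B,10.00) ∩ circle(D,10.00): a=2.1347, h=9.7695
  candidates: C₊=(4.3286,9.9774) cross=41.711; C₋=(1.4486,-9.3481) cross=-41.711
  mode + wants cross > 0 → take C=(4.3286,9.9774) (cross=41.711)
ex = (C−B)/|BC| = (0.3551,0.9348); ey = (-0.9348,0.3551)
P = B + -1.94·ex + -2.07·ey = (2.0232,-1.9194)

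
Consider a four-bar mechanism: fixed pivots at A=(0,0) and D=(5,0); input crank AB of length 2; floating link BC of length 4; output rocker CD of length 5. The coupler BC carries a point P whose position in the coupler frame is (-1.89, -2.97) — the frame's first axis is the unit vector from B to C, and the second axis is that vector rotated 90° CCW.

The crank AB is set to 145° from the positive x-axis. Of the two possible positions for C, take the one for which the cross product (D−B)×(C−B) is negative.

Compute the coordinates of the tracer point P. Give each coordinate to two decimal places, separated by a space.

A=(0,0), D=(5.00,0)
B = A + 2.00·(cos145°, sin145°) = (-1.6383, 1.1472)
|BD| = 6.7367
circle(B,4.00) ∩ circle(D,5.00): a=2.7004, h=2.9509
  candidates: C₊=(1.5251,3.5952) cross=19.880; C₋=(0.5201,-2.2205) cross=-19.880
  mode - wants cross < 0 → take C=(0.5201,-2.2205) (cross=-19.880)
ex = (C−B)/|BC| = (0.5396,-0.8419); ey = (0.8419,0.5396)
P = B + -1.89·ex + -2.97·ey = (-5.1587,1.1357)

-5.16 1.14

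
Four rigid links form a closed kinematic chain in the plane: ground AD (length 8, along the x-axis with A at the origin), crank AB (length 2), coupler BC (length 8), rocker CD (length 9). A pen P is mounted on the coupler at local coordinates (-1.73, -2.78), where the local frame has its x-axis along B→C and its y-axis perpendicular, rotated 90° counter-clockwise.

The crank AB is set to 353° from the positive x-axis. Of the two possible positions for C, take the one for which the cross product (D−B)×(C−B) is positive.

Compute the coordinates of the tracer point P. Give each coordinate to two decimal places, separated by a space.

4.45 -2.40

A=(0,0), D=(8.00,0)
B = A + 2.00·(cos353°, sin353°) = (1.9851, -0.2437)
|BD| = 6.0198
circle(B,8.00) ∩ circle(D,9.00): a=1.5979, h=7.8388
  candidates: C₊=(3.2643,7.6533) cross=47.188; C₋=(3.8991,-8.0114) cross=-47.188
  mode + wants cross > 0 → take C=(3.2643,7.6533) (cross=47.188)
ex = (C−B)/|BC| = (0.1599,0.9871); ey = (-0.9871,0.1599)
P = B + -1.73·ex + -2.78·ey = (4.4527,-2.3960)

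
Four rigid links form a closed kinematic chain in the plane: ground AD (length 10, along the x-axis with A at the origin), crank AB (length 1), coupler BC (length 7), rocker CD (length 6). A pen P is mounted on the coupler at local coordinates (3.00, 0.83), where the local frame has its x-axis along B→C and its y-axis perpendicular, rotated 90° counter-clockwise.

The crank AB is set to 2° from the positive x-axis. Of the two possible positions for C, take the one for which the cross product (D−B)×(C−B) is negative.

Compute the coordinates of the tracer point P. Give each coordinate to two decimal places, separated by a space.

3.78 -1.35

A=(0,0), D=(10.00,0)
B = A + 1.00·(cos2°, sin2°) = (0.9994, 0.0349)
|BD| = 9.0007
circle(B,7.00) ∩ circle(D,6.00): a=5.2225, h=4.6611
  candidates: C₊=(6.2399,4.6757) cross=41.953; C₋=(6.2038,-4.6464) cross=-41.953
  mode - wants cross < 0 → take C=(6.2038,-4.6464) (cross=-41.953)
ex = (C−B)/|BC| = (0.7435,-0.6688); ey = (0.6688,0.7435)
P = B + 3.00·ex + 0.83·ey = (3.7849,-1.3543)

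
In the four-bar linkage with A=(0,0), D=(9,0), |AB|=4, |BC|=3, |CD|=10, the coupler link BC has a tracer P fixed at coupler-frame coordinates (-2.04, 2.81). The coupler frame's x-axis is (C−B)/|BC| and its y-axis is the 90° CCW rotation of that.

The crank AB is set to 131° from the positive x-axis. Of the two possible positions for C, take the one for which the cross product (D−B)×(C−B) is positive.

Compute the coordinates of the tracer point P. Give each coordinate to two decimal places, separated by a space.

A=(0,0), D=(9.00,0)
B = A + 4.00·(cos131°, sin131°) = (-2.6242, 3.0188)
|BD| = 12.0098
circle(B,3.00) ∩ circle(D,10.00): a=2.2164, h=2.0218
  candidates: C₊=(0.0292,4.4186) cross=24.282; C₋=(-0.9872,0.5048) cross=-24.282
  mode + wants cross > 0 → take C=(0.0292,4.4186) (cross=24.282)
ex = (C−B)/|BC| = (0.8845,0.4666); ey = (-0.4666,0.8845)
P = B + -2.04·ex + 2.81·ey = (-5.7397,4.5523)

-5.74 4.55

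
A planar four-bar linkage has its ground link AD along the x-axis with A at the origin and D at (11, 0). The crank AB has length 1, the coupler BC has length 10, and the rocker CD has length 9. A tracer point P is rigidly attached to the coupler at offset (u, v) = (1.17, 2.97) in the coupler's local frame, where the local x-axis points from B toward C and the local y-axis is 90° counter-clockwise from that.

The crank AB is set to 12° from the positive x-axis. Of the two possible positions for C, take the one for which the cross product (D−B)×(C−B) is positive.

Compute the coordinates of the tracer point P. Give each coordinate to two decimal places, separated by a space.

A=(0,0), D=(11.00,0)
B = A + 1.00·(cos12°, sin12°) = (0.9781, 0.2079)
|BD| = 10.0240
circle(B,10.00) ∩ circle(D,9.00): a=5.9597, h=8.0300
  candidates: C₊=(7.1031,8.1126) cross=80.493; C₋=(6.7700,-7.9440) cross=-80.493
  mode + wants cross > 0 → take C=(7.1031,8.1126) (cross=80.493)
ex = (C−B)/|BC| = (0.6125,0.7905); ey = (-0.7905,0.6125)
P = B + 1.17·ex + 2.97·ey = (-0.6529,2.9519)

-0.65 2.95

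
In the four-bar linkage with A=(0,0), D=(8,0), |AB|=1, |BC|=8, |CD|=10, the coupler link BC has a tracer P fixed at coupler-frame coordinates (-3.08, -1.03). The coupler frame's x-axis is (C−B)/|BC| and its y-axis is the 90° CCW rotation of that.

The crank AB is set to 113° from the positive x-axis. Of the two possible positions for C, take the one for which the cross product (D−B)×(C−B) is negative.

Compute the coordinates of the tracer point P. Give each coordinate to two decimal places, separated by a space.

A=(0,0), D=(8.00,0)
B = A + 1.00·(cos113°, sin113°) = (-0.3907, 0.9205)
|BD| = 8.4411
circle(B,8.00) ∩ circle(D,10.00): a=2.0881, h=7.7227
  candidates: C₊=(2.5271,8.3694) cross=65.188; C₋=(0.8428,-6.9838) cross=-65.188
  mode - wants cross < 0 → take C=(0.8428,-6.9838) (cross=-65.188)
ex = (C−B)/|BC| = (0.1542,-0.9880); ey = (0.9880,0.1542)
P = B + -3.08·ex + -1.03·ey = (-1.8833,3.8049)

-1.88 3.80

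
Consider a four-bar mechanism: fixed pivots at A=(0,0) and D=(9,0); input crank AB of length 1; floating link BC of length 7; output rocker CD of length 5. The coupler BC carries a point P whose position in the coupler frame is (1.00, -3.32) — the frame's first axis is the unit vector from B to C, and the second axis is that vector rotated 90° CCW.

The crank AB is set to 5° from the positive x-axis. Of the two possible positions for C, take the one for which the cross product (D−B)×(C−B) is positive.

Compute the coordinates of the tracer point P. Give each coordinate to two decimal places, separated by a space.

A=(0,0), D=(9.00,0)
B = A + 1.00·(cos5°, sin5°) = (0.9962, 0.0872)
|BD| = 8.0043
circle(B,7.00) ∩ circle(D,5.00): a=5.5013, h=4.3284
  candidates: C₊=(6.5443,4.3554) cross=34.646; C₋=(6.4501,-4.3009) cross=-34.646
  mode + wants cross > 0 → take C=(6.5443,4.3554) (cross=34.646)
ex = (C−B)/|BC| = (0.7926,0.6098); ey = (-0.6098,0.7926)
P = B + 1.00·ex + -3.32·ey = (3.8132,-1.9345)

3.81 -1.93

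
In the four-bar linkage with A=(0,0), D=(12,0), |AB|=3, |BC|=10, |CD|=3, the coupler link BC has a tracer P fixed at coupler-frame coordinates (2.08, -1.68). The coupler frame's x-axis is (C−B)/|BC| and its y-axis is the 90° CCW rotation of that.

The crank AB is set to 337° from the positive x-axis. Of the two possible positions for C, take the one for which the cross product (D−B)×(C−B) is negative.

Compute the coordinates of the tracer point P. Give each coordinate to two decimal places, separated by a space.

4.51 -3.19

A=(0,0), D=(12.00,0)
B = A + 3.00·(cos337°, sin337°) = (2.7615, -1.1722)
|BD| = 9.3126
circle(B,10.00) ∩ circle(D,3.00): a=9.5422, h=2.9912
  candidates: C₊=(11.8513,2.9963) cross=27.856; C₋=(12.6043,-2.9385) cross=-27.856
  mode - wants cross < 0 → take C=(12.6043,-2.9385) (cross=-27.856)
ex = (C−B)/|BC| = (0.9843,-0.1766); ey = (0.1766,0.9843)
P = B + 2.08·ex + -1.68·ey = (4.5121,-3.1932)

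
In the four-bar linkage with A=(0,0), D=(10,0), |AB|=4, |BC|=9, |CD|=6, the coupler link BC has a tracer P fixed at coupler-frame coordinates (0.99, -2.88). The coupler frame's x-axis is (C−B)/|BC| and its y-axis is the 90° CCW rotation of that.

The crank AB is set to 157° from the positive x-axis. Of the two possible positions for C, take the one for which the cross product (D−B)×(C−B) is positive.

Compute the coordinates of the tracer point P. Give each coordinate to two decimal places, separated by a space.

A=(0,0), D=(10.00,0)
B = A + 4.00·(cos157°, sin157°) = (-3.6820, 1.5629)
|BD| = 13.7710
circle(B,9.00) ∩ circle(D,6.00): a=8.5194, h=2.9018
  candidates: C₊=(5.1116,3.4791) cross=39.961; C₋=(4.4530,-2.2870) cross=-39.961
  mode + wants cross > 0 → take C=(5.1116,3.4791) (cross=39.961)
ex = (C−B)/|BC| = (0.9771,0.2129); ey = (-0.2129,0.9771)
P = B + 0.99·ex + -2.88·ey = (-2.1016,-1.0403)

-2.10 -1.04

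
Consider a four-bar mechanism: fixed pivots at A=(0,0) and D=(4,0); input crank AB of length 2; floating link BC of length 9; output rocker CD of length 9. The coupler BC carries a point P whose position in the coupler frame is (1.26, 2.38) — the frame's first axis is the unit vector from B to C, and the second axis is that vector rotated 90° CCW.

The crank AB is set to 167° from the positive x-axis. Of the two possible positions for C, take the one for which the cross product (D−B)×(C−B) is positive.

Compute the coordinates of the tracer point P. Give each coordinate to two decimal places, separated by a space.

A=(0,0), D=(4.00,0)
B = A + 2.00·(cos167°, sin167°) = (-1.9487, 0.4499)
|BD| = 5.9657
circle(B,9.00) ∩ circle(D,9.00): a=2.9829, h=8.4913
  candidates: C₊=(1.6660,8.6921) cross=50.657; C₋=(0.3853,-8.2422) cross=-50.657
  mode + wants cross > 0 → take C=(1.6660,8.6921) (cross=50.657)
ex = (C−B)/|BC| = (0.4016,0.9158); ey = (-0.9158,0.4016)
P = B + 1.26·ex + 2.38·ey = (-3.6223,2.5597)

-3.62 2.56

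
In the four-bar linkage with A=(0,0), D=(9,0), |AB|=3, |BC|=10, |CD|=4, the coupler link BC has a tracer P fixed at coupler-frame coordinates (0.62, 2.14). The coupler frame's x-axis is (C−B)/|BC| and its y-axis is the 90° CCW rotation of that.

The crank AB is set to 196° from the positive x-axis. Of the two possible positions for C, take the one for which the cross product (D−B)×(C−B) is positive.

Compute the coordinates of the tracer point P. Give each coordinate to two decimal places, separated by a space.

-3.13 1.39

A=(0,0), D=(9.00,0)
B = A + 3.00·(cos196°, sin196°) = (-2.8838, -0.8269)
|BD| = 11.9125
circle(B,10.00) ∩ circle(D,4.00): a=9.4820, h=3.1769
  candidates: C₊=(6.3548,3.0005) cross=37.844; C₋=(6.7958,-3.3379) cross=-37.844
  mode + wants cross > 0 → take C=(6.3548,3.0005) (cross=37.844)
ex = (C−B)/|BC| = (0.9239,0.3827); ey = (-0.3827,0.9239)
P = B + 0.62·ex + 2.14·ey = (-3.1301,1.3874)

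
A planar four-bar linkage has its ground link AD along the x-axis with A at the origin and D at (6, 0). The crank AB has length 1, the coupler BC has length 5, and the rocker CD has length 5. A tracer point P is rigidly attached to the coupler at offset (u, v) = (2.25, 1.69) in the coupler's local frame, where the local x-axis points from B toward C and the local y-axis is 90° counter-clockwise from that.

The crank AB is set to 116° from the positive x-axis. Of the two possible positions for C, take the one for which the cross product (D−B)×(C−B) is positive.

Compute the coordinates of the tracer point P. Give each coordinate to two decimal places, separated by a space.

0.13 3.66

A=(0,0), D=(6.00,0)
B = A + 1.00·(cos116°, sin116°) = (-0.4384, 0.8988)
|BD| = 6.5008
circle(B,5.00) ∩ circle(D,5.00): a=3.2504, h=3.7993
  candidates: C₊=(3.3061,4.2122) cross=24.699; C₋=(2.2555,-3.3134) cross=-24.699
  mode + wants cross > 0 → take C=(3.3061,4.2122) (cross=24.699)
ex = (C−B)/|BC| = (0.7489,0.6627); ey = (-0.6627,0.7489)
P = B + 2.25·ex + 1.69·ey = (0.1267,3.6555)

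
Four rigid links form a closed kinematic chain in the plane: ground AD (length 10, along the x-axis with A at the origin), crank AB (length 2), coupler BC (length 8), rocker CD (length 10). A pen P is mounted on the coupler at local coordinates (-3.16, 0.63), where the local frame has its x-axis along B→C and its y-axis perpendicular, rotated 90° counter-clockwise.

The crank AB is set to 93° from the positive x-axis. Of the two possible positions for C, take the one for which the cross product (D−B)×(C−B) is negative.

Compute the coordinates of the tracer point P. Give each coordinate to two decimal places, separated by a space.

-0.26 5.22

A=(0,0), D=(10.00,0)
B = A + 2.00·(cos93°, sin93°) = (-0.1047, 1.9973)
|BD| = 10.3002
circle(B,8.00) ∩ circle(D,10.00): a=3.4025, h=7.2404
  candidates: C₊=(4.6372,8.4404) cross=74.577; C₋=(1.8293,-5.7654) cross=-74.577
  mode - wants cross < 0 → take C=(1.8293,-5.7654) (cross=-74.577)
ex = (C−B)/|BC| = (0.2418,-0.9703); ey = (0.9703,0.2418)
P = B + -3.16·ex + 0.63·ey = (-0.2573,5.2158)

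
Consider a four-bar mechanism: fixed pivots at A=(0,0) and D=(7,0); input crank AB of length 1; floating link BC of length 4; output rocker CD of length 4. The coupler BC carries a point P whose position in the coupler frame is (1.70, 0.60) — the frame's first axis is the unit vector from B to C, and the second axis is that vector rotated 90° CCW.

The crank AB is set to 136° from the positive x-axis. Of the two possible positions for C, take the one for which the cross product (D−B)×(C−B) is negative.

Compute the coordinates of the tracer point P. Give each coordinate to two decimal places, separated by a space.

A=(0,0), D=(7.00,0)
B = A + 1.00·(cos136°, sin136°) = (-0.7193, 0.6947)
|BD| = 7.7505
circle(B,4.00) ∩ circle(D,4.00): a=3.8753, h=0.9911
  candidates: C₊=(3.2292,1.3345) cross=7.682; C₋=(3.0515,-0.6398) cross=-7.682
  mode - wants cross < 0 → take C=(3.0515,-0.6398) (cross=-7.682)
ex = (C−B)/|BC| = (0.9427,-0.3336); ey = (0.3336,0.9427)
P = B + 1.70·ex + 0.60·ey = (1.0834,0.6931)

1.08 0.69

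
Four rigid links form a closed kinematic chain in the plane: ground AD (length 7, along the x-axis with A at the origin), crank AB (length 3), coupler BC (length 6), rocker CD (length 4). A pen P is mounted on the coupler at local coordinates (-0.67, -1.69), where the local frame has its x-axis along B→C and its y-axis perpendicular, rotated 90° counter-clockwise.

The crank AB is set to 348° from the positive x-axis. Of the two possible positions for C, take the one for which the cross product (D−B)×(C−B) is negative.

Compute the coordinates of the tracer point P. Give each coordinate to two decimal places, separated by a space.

A=(0,0), D=(7.00,0)
B = A + 3.00·(cos348°, sin348°) = (2.9344, -0.6237)
|BD| = 4.1131
circle(B,6.00) ∩ circle(D,4.00): a=4.4878, h=3.9824
  candidates: C₊=(6.7664,3.9932) cross=16.380; C₋=(7.9743,-3.8795) cross=-16.380
  mode - wants cross < 0 → take C=(7.9743,-3.8795) (cross=-16.380)
ex = (C−B)/|BC| = (0.8400,-0.5426); ey = (0.5426,0.8400)
P = B + -0.67·ex + -1.69·ey = (1.4546,-1.6797)

1.45 -1.68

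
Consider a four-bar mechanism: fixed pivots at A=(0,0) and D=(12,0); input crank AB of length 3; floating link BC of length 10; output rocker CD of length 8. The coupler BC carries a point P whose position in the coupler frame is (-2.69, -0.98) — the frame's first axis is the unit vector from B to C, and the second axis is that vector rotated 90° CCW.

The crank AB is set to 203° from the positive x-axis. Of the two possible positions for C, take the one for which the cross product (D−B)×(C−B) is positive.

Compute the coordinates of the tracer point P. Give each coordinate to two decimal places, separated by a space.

A=(0,0), D=(12.00,0)
B = A + 3.00·(cos203°, sin203°) = (-2.7615, -1.1722)
|BD| = 14.8080
circle(B,10.00) ∩ circle(D,8.00): a=8.6196, h=5.0698
  candidates: C₊=(5.4297,4.5641) cross=75.074; C₋=(6.2323,-5.5438) cross=-75.074
  mode + wants cross > 0 → take C=(5.4297,4.5641) (cross=75.074)
ex = (C−B)/|BC| = (0.8191,0.5736); ey = (-0.5736,0.8191)
P = B + -2.69·ex + -0.98·ey = (-4.4028,-3.5180)

-4.40 -3.52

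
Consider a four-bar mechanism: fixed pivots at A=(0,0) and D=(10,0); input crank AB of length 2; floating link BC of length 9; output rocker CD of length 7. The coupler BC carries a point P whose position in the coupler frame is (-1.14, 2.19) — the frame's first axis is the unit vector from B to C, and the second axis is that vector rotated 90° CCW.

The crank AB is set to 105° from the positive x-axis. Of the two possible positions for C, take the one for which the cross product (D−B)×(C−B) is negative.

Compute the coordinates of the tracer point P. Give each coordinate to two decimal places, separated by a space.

A=(0,0), D=(10.00,0)
B = A + 2.00·(cos105°, sin105°) = (-0.5176, 1.9319)
|BD| = 10.6936
circle(B,9.00) ∩ circle(D,7.00): a=6.8430, h=5.8458
  candidates: C₊=(7.2689,6.4452) cross=62.512; C₋=(5.1567,-5.0540) cross=-62.512
  mode - wants cross < 0 → take C=(5.1567,-5.0540) (cross=-62.512)
ex = (C−B)/|BC| = (0.6305,-0.7762); ey = (0.7762,0.6305)
P = B + -1.14·ex + 2.19·ey = (0.4635,4.1975)

0.46 4.20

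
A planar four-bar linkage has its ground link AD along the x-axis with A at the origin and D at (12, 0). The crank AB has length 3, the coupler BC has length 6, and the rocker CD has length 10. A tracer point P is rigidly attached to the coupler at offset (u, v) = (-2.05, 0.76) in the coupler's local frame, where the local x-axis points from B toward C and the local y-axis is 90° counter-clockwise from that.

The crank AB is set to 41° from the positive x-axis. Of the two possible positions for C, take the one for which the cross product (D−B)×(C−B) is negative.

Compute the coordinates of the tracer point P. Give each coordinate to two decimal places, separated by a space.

A=(0,0), D=(12.00,0)
B = A + 3.00·(cos41°, sin41°) = (2.2641, 1.9682)
|BD| = 9.9328
circle(B,6.00) ∩ circle(D,10.00): a=1.7448, h=5.7407
  candidates: C₊=(5.1118,7.2493) cross=57.021; C₋=(2.8368,-4.0044) cross=-57.021
  mode - wants cross < 0 → take C=(2.8368,-4.0044) (cross=-57.021)
ex = (C−B)/|BC| = (0.0954,-0.9954); ey = (0.9954,0.0954)
P = B + -2.05·ex + 0.76·ey = (2.8250,4.0814)

2.83 4.08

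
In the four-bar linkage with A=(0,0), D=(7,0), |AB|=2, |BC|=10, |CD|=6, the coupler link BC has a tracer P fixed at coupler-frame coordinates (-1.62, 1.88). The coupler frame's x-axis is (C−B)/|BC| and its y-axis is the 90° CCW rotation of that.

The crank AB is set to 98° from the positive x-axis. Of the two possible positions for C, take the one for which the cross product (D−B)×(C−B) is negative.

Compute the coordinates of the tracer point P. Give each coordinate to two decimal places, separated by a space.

0.20 4.41

A=(0,0), D=(7.00,0)
B = A + 2.00·(cos98°, sin98°) = (-0.2783, 1.9805)
|BD| = 7.5430
circle(B,10.00) ∩ circle(D,6.00): a=8.0138, h=5.9815
  candidates: C₊=(9.0249,5.6480) cross=45.118; C₋=(5.8838,-5.8953) cross=-45.118
  mode - wants cross < 0 → take C=(5.8838,-5.8953) (cross=-45.118)
ex = (C−B)/|BC| = (0.6162,-0.7876); ey = (0.7876,0.6162)
P = B + -1.62·ex + 1.88·ey = (0.2040,4.4149)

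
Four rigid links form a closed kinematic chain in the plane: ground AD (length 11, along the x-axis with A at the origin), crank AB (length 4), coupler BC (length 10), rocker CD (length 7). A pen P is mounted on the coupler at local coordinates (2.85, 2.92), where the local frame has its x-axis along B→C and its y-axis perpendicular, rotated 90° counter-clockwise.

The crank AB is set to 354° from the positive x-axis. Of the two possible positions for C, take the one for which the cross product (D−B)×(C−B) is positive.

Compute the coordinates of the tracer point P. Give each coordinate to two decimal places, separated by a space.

A=(0,0), D=(11.00,0)
B = A + 4.00·(cos354°, sin354°) = (3.9781, -0.4181)
|BD| = 7.0343
circle(B,10.00) ∩ circle(D,7.00): a=7.1422, h=6.9992
  candidates: C₊=(10.6917,6.9932) cross=49.235; C₋=(11.5237,-6.9804) cross=-49.235
  mode + wants cross > 0 → take C=(10.6917,6.9932) (cross=49.235)
ex = (C−B)/|BC| = (0.6714,0.7411); ey = (-0.7411,0.6714)
P = B + 2.85·ex + 2.92·ey = (3.7274,3.6545)

3.73 3.65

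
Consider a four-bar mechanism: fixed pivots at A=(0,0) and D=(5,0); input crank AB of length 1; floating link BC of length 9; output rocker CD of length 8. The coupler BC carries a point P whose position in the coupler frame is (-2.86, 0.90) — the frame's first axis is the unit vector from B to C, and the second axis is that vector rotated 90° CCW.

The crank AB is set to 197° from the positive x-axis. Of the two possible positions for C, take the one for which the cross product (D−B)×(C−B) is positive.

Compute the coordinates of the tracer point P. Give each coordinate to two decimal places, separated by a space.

A=(0,0), D=(5.00,0)
B = A + 1.00·(cos197°, sin197°) = (-0.9563, -0.2924)
|BD| = 5.9635
circle(B,9.00) ∩ circle(D,8.00): a=4.4071, h=7.8471
  candidates: C₊=(3.0608,7.7614) cross=46.796; C₋=(3.8302,-7.9140) cross=-46.796
  mode + wants cross > 0 → take C=(3.0608,7.7614) (cross=46.796)
ex = (C−B)/|BC| = (0.4463,0.8949); ey = (-0.8949,0.4463)
P = B + -2.86·ex + 0.90·ey = (-3.0382,-2.4500)

-3.04 -2.45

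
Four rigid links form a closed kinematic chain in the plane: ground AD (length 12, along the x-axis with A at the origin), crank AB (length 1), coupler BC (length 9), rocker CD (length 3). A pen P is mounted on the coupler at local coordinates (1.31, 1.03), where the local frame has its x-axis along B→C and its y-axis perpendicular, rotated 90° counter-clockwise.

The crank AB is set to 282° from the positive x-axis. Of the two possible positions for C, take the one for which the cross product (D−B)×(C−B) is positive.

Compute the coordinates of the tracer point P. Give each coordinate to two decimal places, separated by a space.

A=(0,0), D=(12.00,0)
B = A + 1.00·(cos282°, sin282°) = (0.2079, -0.9781)
|BD| = 11.8326
circle(B,9.00) ∩ circle(D,3.00): a=8.9587, h=0.8608
  candidates: C₊=(9.0648,0.6203) cross=10.186; C₋=(9.2071,-1.0954) cross=-10.186
  mode + wants cross > 0 → take C=(9.0648,0.6203) (cross=10.186)
ex = (C−B)/|BC| = (0.9841,0.1776); ey = (-0.1776,0.9841)
P = B + 1.31·ex + 1.03·ey = (1.3142,0.2681)

1.31 0.27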